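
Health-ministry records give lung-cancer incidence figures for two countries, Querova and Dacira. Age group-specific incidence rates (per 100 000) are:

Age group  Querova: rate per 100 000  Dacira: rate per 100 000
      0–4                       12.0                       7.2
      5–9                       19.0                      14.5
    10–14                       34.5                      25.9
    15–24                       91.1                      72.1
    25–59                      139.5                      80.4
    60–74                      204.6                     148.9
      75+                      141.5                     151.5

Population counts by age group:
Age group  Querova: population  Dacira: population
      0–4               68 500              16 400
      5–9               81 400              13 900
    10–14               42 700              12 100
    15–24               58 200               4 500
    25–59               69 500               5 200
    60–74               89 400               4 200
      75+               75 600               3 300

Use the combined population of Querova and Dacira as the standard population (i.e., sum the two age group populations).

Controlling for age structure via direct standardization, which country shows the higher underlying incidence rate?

Querova

Combined standard total = 544 900; weights = 0.1558, 0.1749, 0.1006, 0.1151, 0.1371, 0.1718, 0.1448.
Querova: 0.1558×12.0 + 0.1749×19.0 + 0.1006×34.5 + 0.1151×91.1 + 0.1371×139.5 + 0.1718×204.6 + 0.1448×141.5 = 93.9028 per 100 000.
Dacira: 0.1558×7.2 + 0.1749×14.5 + 0.1006×25.9 + 0.1151×72.1 + 0.1371×80.4 + 0.1718×148.9 + 0.1448×151.5 = 73.0949 per 100 000.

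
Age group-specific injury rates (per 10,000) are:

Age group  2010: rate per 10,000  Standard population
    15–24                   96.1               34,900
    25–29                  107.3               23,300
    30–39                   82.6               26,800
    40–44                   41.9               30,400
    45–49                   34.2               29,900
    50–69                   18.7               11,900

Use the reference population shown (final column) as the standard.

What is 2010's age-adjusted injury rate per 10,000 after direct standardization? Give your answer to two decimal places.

67.34

Standard total = 157,200; weights = 0.2220, 0.1482, 0.1705, 0.1934, 0.1902, 0.0757.
Standardized rate: 0.2220×96.1 + 0.1482×107.3 + 0.1705×82.6 + 0.1934×41.9 + 0.1902×34.2 + 0.0757×18.7 = 67.3443 per 10,000.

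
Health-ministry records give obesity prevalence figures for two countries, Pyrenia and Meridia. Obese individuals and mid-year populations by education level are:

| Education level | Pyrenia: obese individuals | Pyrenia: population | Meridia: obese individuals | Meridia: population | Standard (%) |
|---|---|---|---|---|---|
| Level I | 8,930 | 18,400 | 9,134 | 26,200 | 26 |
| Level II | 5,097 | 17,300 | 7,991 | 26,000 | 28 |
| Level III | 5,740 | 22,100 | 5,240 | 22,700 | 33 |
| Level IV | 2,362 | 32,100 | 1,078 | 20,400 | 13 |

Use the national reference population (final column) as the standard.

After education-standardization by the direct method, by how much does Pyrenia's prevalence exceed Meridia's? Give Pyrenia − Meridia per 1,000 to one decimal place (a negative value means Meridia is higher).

Education-specific rates per 1,000 for Pyrenia: 485.326, 294.624, 259.729, 73.583.
For Meridia: 348.626, 307.346, 230.837, 52.843.
Standard weights: 0.26, 0.28, 0.33, 0.13.
Pyrenia: 0.2600×485.326 + 0.2800×294.624 + 0.3300×259.729 + 0.1300×73.583 = 303.9557 per 1,000.
Meridia: 0.2600×348.626 + 0.2800×307.346 + 0.3300×230.837 + 0.1300×52.843 = 259.7455 per 1,000.
Difference = 303.9557 − 259.7455 = 44.2102.

44.2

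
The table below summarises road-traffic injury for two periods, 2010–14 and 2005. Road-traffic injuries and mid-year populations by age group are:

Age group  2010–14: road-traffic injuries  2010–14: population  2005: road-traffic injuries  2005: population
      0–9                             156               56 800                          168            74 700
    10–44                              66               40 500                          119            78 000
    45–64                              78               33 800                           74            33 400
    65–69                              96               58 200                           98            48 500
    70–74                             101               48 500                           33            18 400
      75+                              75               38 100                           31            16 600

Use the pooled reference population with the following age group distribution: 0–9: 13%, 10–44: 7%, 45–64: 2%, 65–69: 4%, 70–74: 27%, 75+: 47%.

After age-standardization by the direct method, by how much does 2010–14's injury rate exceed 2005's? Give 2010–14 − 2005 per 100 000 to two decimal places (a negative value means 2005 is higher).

18.45

Age-specific rates per 100 000 for 2010–14: 274.65, 162.96, 230.77, 164.95, 208.25, 196.85.
For 2005: 224.90, 152.56, 221.56, 202.06, 179.35, 186.75.
Standard weights: 0.13, 0.07, 0.02, 0.04, 0.27, 0.47.
2010–14: 0.1300×274.65 + 0.0700×162.96 + 0.0200×230.77 + 0.0400×164.95 + 0.2700×208.25 + 0.4700×196.85 = 207.0714 per 100 000.
2005: 0.1300×224.90 + 0.0700×152.56 + 0.0200×221.56 + 0.0400×202.06 + 0.2700×179.35 + 0.4700×186.75 = 188.6250 per 100 000.
Difference = 207.0714 − 188.6250 = 18.4464.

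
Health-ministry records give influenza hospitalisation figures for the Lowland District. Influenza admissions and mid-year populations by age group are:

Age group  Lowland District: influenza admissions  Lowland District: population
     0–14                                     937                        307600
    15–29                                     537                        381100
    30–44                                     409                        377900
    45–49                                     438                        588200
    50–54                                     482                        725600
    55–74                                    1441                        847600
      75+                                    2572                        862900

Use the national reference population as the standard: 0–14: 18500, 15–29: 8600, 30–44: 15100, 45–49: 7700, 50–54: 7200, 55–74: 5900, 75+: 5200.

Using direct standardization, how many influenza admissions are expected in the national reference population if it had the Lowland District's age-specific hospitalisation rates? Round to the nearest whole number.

121

Age-specific rates per 100000 for the Lowland District: 304.62, 140.91, 108.23, 74.46, 66.43, 170.01, 298.06.
Expected influenza admissions = Σ (standard pop × age-specific rate ÷ 100000)
= 18500×304.62/100000 + 8600×140.91/100000 + 15100×108.23/100000 + 7700×74.46/100000 + 7200×66.43/100000 + 5900×170.01/100000 + 5200×298.06/100000
= 56.35 + 12.12 + 16.34 + 5.73 + 4.78 + 10.03 + 15.50 = 120.86.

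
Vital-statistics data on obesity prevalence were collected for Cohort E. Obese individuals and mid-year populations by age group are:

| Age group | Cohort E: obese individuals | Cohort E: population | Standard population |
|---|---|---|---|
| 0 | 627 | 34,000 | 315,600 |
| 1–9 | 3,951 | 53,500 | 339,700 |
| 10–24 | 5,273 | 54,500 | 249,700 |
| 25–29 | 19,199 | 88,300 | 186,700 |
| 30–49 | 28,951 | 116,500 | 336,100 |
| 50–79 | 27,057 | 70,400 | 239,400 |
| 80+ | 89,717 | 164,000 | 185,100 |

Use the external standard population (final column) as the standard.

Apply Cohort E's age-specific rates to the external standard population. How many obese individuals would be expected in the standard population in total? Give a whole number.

372452

Age-specific rates per 1,000 for Cohort E: 18.441, 73.850, 96.752, 217.429, 248.506, 384.332, 547.055.
Expected obese individuals = Σ (standard pop × age-specific rate ÷ 1,000)
= 315,600×18.441/1,000 + 339,700×73.850/1,000 + 249,700×96.752/1,000 + 186,700×217.429/1,000 + 336,100×248.506/1,000 + 239,400×384.332/1,000 + 185,100×547.055/1,000
= 5820.04 + 25087.00 + 24159.05 + 40594.04 + 83523.01 + 92009.17 + 101259.86 = 372452.17.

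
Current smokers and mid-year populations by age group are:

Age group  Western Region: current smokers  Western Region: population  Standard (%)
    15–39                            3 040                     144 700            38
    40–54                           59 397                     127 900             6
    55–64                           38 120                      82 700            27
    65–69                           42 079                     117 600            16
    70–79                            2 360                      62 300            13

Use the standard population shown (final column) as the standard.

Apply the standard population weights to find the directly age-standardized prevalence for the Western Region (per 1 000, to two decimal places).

222.48

Age-specific rates per 1 000 for the Western Region: 21.009, 464.402, 460.943, 357.815, 37.881.
Standard weights: 0.38, 0.06, 0.27, 0.16, 0.13.
Standardized rate: 0.3800×21.009 + 0.0600×464.402 + 0.2700×460.943 + 0.1600×357.815 + 0.1300×37.881 = 222.4771 per 1 000.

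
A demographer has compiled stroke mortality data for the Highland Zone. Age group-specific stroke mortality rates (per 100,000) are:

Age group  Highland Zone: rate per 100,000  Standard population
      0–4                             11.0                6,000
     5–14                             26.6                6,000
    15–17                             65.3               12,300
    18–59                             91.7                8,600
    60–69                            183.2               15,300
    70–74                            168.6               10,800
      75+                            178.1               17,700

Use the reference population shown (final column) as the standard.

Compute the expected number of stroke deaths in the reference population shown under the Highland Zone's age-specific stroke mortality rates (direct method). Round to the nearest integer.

Expected stroke deaths = Σ (standard pop × age-specific rate ÷ 100,000)
= 6,000×11.0/100,000 + 6,000×26.6/100,000 + 12,300×65.3/100,000 + 8,600×91.7/100,000 + 15,300×183.2/100,000 + 10,800×168.6/100,000 + 17,700×178.1/100,000
= 0.66 + 1.60 + 8.03 + 7.89 + 28.03 + 18.21 + 31.52 = 95.94.

96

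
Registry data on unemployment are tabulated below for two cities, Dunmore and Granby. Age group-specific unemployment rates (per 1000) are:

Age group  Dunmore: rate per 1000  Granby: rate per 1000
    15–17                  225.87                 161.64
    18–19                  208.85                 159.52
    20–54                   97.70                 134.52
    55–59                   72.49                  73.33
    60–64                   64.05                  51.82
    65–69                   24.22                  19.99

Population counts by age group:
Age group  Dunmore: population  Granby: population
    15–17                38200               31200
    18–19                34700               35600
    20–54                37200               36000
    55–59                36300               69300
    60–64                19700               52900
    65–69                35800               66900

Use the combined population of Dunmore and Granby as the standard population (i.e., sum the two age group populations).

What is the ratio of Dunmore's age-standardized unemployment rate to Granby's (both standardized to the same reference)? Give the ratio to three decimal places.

Combined standard total = 493800; weights = 0.1405, 0.1424, 0.1482, 0.2139, 0.1470, 0.2080.
Dunmore: 0.1405×225.87 + 0.1424×208.85 + 0.1482×97.70 + 0.2139×72.49 + 0.1470×64.05 + 0.2080×24.22 = 105.9164 per 1000.
Granby: 0.1405×161.64 + 0.1424×159.52 + 0.1482×134.52 + 0.2139×73.33 + 0.1470×51.82 + 0.2080×19.99 = 92.8264 per 1000.
Ratio = 105.9164 ÷ 92.8264 = 1.14102.

1.141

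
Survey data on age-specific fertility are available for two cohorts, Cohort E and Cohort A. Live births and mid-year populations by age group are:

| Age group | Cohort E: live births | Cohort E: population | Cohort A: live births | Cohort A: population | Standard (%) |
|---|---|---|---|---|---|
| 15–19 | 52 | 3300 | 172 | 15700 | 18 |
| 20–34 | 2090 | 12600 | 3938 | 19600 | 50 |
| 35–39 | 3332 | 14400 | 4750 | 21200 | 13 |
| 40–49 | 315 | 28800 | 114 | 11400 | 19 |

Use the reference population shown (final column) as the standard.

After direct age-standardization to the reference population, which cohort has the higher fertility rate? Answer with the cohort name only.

Cohort A

Age-specific rates per 1000 for Cohort E: 15.758, 165.873, 231.389, 10.938.
For Cohort A: 10.955, 200.918, 224.057, 10.000.
Standard weights: 0.18, 0.50, 0.13, 0.19.
Cohort E: 0.1800×15.758 + 0.5000×165.873 + 0.1300×231.389 + 0.1900×10.938 = 117.9316 per 1000.
Cohort A: 0.1800×10.955 + 0.5000×200.918 + 0.1300×224.057 + 0.1900×10.000 = 133.4585 per 1000.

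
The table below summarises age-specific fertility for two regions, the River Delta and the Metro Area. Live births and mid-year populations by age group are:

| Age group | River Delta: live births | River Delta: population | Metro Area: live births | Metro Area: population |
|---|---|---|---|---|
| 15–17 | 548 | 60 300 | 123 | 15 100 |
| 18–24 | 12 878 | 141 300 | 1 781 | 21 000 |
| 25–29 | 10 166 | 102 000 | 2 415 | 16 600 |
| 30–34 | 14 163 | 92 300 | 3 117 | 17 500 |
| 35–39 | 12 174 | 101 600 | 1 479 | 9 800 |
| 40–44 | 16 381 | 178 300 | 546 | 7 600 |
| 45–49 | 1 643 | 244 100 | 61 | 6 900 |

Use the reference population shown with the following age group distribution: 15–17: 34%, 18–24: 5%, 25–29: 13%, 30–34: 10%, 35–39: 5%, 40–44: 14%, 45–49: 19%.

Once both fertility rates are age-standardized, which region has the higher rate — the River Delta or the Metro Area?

Age-specific rates per 1 000 for the River Delta: 9.088, 91.139, 99.667, 153.445, 119.823, 91.873, 6.731.
For the Metro Area: 8.146, 84.810, 145.482, 178.114, 150.918, 71.842, 8.841.
Standard weights: 0.34, 0.05, 0.13, 0.10, 0.05, 0.14, 0.19.
The River Delta: 0.3400×9.088 + 0.0500×91.139 + 0.1300×99.667 + 0.1000×153.445 + 0.0500×119.823 + 0.1400×91.873 + 0.1900×6.731 = 56.0803 per 1 000.
The Metro Area: 0.3400×8.146 + 0.0500×84.810 + 0.1300×145.482 + 0.1000×178.114 + 0.0500×150.918 + 0.1400×71.842 + 0.1900×8.841 = 63.0176 per 1 000.

Metro Area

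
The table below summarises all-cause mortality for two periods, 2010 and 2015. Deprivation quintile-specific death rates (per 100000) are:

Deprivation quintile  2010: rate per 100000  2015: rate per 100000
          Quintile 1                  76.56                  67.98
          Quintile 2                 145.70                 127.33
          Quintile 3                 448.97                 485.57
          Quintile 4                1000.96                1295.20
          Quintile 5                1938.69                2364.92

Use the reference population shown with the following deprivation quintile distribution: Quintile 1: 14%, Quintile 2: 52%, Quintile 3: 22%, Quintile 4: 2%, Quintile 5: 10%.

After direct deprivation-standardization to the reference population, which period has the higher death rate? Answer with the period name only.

Standard weights: 0.14, 0.52, 0.22, 0.02, 0.10.
2010: 0.1400×76.56 + 0.5200×145.70 + 0.2200×448.97 + 0.0200×1000.96 + 0.1000×1938.69 = 399.1440 per 100000.
2015: 0.1400×67.98 + 0.5200×127.33 + 0.2200×485.57 + 0.0200×1295.20 + 0.1000×2364.92 = 444.9502 per 100000.

2015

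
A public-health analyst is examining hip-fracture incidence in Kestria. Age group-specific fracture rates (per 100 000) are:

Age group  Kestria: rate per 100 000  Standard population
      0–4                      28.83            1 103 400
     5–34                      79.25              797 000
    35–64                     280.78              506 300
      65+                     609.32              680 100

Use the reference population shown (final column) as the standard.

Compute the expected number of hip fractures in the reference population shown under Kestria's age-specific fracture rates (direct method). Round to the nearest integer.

Expected hip fractures = Σ (standard pop × age-specific rate ÷ 100 000)
= 1 103 400×28.83/100 000 + 797 000×79.25/100 000 + 506 300×280.78/100 000 + 680 100×609.32/100 000
= 318.11 + 631.62 + 1421.59 + 4143.99 = 6515.31.

6515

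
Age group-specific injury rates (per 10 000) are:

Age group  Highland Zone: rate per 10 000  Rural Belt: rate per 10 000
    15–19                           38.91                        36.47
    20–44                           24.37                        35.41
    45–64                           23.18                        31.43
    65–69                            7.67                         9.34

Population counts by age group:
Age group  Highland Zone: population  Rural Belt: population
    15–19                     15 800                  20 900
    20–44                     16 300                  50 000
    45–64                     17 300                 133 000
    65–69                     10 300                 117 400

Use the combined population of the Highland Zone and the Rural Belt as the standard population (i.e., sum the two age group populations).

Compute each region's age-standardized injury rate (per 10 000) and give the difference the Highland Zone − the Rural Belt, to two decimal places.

-5.50

Combined standard total = 381 000; weights = 0.0963, 0.1740, 0.3945, 0.3352.
The Highland Zone: 0.0963×38.91 + 0.1740×24.37 + 0.3945×23.18 + 0.3352×7.67 = 19.7038 per 10 000.
The Rural Belt: 0.0963×36.47 + 0.1740×35.41 + 0.3945×31.43 + 0.3352×9.34 = 25.2041 per 10 000.
Difference = 19.7038 − 25.2041 = -5.5004.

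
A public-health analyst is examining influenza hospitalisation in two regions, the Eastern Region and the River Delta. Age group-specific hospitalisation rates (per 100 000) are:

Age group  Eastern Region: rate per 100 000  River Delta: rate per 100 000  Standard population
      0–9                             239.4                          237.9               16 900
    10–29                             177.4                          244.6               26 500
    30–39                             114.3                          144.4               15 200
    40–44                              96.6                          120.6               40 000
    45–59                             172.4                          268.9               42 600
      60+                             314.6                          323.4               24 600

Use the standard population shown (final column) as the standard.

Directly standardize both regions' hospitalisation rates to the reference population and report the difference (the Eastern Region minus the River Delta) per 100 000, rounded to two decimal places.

Standard total = 165 800; weights = 0.1019, 0.1598, 0.0917, 0.2413, 0.2569, 0.1484.
The Eastern Region: 0.1019×239.4 + 0.1598×177.4 + 0.0917×114.3 + 0.2413×96.6 + 0.2569×172.4 + 0.1484×314.6 = 177.5134 per 100 000.
The River Delta: 0.1019×237.9 + 0.1598×244.6 + 0.0917×144.4 + 0.2413×120.6 + 0.2569×268.9 + 0.1484×323.4 = 222.7507 per 100 000.
Difference = 177.5134 − 222.7507 = -45.2373.

-45.24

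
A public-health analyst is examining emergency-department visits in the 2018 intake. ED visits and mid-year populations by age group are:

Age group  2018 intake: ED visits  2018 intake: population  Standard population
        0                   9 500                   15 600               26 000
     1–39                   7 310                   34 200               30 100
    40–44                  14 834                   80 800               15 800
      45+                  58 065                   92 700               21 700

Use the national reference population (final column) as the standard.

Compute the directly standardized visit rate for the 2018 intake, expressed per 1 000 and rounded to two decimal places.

Age-specific rates per 1 000 for the 2018 intake: 608.974, 213.743, 183.589, 626.375.
Standard total = 93 600; weights = 0.2778, 0.3216, 0.1688, 0.2318.
Standardized rate: 0.2778×608.974 + 0.3216×213.743 + 0.1688×183.589 + 0.2318×626.375 = 414.1030 per 1 000.

414.10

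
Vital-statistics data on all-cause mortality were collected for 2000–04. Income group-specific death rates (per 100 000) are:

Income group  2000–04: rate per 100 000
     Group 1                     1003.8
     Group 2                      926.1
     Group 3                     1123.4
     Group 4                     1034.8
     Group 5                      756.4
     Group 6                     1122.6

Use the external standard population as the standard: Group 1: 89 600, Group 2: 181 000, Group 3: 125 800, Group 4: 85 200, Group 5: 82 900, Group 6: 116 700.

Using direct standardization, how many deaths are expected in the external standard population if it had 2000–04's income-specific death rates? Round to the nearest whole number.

6808

Expected deaths = Σ (standard pop × income-specific rate ÷ 100 000)
= 89 600×1003.8/100 000 + 181 000×926.1/100 000 + 125 800×1123.4/100 000 + 85 200×1034.8/100 000 + 82 900×756.4/100 000 + 116 700×1122.6/100 000
= 899.40 + 1676.24 + 1413.24 + 881.65 + 627.06 + 1310.07 = 6807.66.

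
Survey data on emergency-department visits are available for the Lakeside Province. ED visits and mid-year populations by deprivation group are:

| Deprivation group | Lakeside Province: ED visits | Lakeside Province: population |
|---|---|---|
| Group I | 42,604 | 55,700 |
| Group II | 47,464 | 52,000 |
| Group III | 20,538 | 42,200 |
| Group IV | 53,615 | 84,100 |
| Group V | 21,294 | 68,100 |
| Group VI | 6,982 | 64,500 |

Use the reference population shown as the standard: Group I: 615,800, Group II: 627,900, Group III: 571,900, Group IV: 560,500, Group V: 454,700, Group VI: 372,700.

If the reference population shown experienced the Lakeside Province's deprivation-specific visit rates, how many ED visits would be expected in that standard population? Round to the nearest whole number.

1862327

Deprivation-specific rates per 1,000 for the Lakeside Province: 764.883, 912.769, 486.682, 637.515, 312.687, 108.248.
Expected ED visits = Σ (standard pop × deprivation-specific rate ÷ 1,000)
= 615,800×764.883/1,000 + 627,900×912.769/1,000 + 571,900×486.682/1,000 + 560,500×637.515/1,000 + 454,700×312.687/1,000 + 372,700×108.248/1,000
= 471015.14 + 573127.80 + 278333.70 + 357327.08 + 142178.88 + 40344.05 = 1862326.65.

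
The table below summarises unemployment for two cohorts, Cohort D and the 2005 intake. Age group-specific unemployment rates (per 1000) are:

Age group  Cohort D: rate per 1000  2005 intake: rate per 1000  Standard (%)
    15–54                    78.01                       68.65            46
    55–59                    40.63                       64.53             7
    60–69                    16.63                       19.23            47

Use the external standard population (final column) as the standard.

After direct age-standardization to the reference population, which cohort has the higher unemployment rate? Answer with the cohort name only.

Cohort D

Standard weights: 0.46, 0.07, 0.47.
Cohort D: 0.4600×78.01 + 0.0700×40.63 + 0.4700×16.63 = 46.5448 per 1000.
The 2005 intake: 0.4600×68.65 + 0.0700×64.53 + 0.4700×19.23 = 45.1342 per 1000.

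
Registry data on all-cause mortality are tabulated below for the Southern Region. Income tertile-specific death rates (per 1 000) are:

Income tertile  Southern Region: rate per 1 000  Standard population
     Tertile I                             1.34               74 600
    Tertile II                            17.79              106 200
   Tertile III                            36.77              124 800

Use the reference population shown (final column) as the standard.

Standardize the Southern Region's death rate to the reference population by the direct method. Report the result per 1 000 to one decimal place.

Standard total = 305 600; weights = 0.2441, 0.3475, 0.4084.
Standardized rate: 0.2441×1.34 + 0.3475×17.79 + 0.4084×36.77 = 21.5254 per 1 000.

21.5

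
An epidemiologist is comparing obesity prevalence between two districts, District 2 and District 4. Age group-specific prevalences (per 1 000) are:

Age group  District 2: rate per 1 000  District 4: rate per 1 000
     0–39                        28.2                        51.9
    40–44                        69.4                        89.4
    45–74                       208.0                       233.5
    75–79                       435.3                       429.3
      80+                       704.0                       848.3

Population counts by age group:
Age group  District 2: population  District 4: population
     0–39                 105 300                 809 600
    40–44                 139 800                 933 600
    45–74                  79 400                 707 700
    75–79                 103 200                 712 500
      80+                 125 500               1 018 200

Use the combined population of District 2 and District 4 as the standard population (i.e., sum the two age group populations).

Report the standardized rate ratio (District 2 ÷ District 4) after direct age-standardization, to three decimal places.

Combined standard total = 4 734 800; weights = 0.1932, 0.2267, 0.1662, 0.1723, 0.2416.
District 2: 0.1932×28.2 + 0.2267×69.4 + 0.1662×208.0 + 0.1723×435.3 + 0.2416×704.0 = 300.8047 per 1 000.
District 4: 0.1932×51.9 + 0.2267×89.4 + 0.1662×233.5 + 0.1723×429.3 + 0.2416×848.3 = 347.9796 per 1 000.
Ratio = 300.8047 ÷ 347.9796 = 0.86443.

0.864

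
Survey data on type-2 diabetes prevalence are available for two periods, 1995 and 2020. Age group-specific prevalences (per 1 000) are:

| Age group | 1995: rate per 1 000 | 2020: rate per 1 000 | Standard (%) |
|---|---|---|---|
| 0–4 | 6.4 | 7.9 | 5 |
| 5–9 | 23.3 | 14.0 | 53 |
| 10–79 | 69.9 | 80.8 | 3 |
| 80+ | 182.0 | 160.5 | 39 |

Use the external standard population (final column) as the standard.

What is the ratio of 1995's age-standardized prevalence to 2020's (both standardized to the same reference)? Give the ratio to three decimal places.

Standard weights: 0.05, 0.53, 0.03, 0.39.
1995: 0.0500×6.4 + 0.5300×23.3 + 0.0300×69.9 + 0.3900×182.0 = 85.7460 per 1 000.
2020: 0.0500×7.9 + 0.5300×14.0 + 0.0300×80.8 + 0.3900×160.5 = 72.8340 per 1 000.
Ratio = 85.7460 ÷ 72.8340 = 1.17728.

1.177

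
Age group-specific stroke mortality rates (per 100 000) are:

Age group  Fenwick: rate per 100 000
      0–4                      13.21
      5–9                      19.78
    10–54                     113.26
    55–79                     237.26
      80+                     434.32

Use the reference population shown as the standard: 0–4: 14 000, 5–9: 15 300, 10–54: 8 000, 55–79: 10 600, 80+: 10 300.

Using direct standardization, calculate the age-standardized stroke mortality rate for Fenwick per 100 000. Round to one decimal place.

Standard total = 58 200; weights = 0.2405, 0.2629, 0.1375, 0.1821, 0.1770.
Standardized rate: 0.2405×13.21 + 0.2629×19.78 + 0.1375×113.26 + 0.1821×237.26 + 0.1770×434.32 = 144.0224 per 100 000.

144.0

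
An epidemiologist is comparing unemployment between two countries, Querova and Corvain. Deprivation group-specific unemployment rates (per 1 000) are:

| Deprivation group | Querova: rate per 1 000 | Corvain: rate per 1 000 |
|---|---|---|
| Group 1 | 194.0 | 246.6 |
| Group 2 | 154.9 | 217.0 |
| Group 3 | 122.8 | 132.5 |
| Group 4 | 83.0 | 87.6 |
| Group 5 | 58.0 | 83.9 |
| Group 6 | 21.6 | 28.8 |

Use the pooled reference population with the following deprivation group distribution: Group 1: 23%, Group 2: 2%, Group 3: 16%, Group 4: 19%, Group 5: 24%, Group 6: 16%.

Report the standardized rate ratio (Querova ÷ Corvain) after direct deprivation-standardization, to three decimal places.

0.813

Standard weights: 0.23, 0.02, 0.16, 0.19, 0.24, 0.16.
Querova: 0.2300×194.0 + 0.0200×154.9 + 0.1600×122.8 + 0.1900×83.0 + 0.2400×58.0 + 0.1600×21.6 = 100.5120 per 1 000.
Corvain: 0.2300×246.6 + 0.0200×217.0 + 0.1600×132.5 + 0.1900×87.6 + 0.2400×83.9 + 0.1600×28.8 = 123.6460 per 1 000.
Ratio = 100.5120 ÷ 123.6460 = 0.81290.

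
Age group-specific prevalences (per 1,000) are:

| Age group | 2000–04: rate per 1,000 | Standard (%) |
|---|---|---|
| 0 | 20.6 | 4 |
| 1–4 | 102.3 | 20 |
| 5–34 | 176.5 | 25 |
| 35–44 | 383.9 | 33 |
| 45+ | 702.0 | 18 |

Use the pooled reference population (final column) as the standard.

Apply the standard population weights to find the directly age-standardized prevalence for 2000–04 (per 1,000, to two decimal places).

318.46

Standard weights: 0.04, 0.20, 0.25, 0.33, 0.18.
Standardized rate: 0.0400×20.6 + 0.2000×102.3 + 0.2500×176.5 + 0.3300×383.9 + 0.1800×702.0 = 318.4560 per 1,000.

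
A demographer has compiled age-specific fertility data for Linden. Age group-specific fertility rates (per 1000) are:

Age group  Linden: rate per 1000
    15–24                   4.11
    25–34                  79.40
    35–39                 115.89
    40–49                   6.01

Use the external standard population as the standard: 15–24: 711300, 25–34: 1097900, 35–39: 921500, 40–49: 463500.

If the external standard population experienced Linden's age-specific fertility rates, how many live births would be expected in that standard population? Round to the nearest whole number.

Expected live births = Σ (standard pop × age-specific rate ÷ 1000)
= 711300×4.11/1000 + 1097900×79.40/1000 + 921500×115.89/1000 + 463500×6.01/1000
= 2923.44 + 87173.26 + 106792.63 + 2785.64 = 199674.97.

199675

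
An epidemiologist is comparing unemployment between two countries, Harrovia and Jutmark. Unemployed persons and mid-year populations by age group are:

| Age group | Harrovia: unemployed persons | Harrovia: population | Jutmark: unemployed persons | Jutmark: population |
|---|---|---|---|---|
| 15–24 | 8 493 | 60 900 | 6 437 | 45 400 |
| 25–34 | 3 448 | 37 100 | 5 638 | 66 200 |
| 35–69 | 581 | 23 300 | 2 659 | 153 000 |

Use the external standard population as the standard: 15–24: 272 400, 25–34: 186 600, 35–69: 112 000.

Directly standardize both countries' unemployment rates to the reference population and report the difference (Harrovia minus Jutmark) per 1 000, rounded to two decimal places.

2.91

Age-specific rates per 1 000 for Harrovia: 139.458, 92.938, 24.936.
For Jutmark: 141.784, 85.166, 17.379.
Standard total = 571 000; weights = 0.4771, 0.3268, 0.1961.
Harrovia: 0.4771×139.458 + 0.3268×92.938 + 0.1961×24.936 = 101.7923 per 1 000.
Jutmark: 0.4771×141.784 + 0.3268×85.166 + 0.1961×17.379 = 98.8800 per 1 000.
Difference = 101.7923 − 98.8800 = 2.9124.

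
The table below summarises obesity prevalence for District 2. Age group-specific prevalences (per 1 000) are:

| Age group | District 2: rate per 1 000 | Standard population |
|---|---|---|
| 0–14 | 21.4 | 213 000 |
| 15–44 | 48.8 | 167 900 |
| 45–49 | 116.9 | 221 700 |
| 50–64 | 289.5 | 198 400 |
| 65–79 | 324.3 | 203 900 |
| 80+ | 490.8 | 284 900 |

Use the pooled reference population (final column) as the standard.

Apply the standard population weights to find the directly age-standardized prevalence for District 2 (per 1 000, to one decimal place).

234.2

Standard total = 1 289 800; weights = 0.1651, 0.1302, 0.1719, 0.1538, 0.1581, 0.2209.
Standardized rate: 0.1651×21.4 + 0.1302×48.8 + 0.1719×116.9 + 0.1538×289.5 + 0.1581×324.3 + 0.2209×490.8 = 234.1905 per 1 000.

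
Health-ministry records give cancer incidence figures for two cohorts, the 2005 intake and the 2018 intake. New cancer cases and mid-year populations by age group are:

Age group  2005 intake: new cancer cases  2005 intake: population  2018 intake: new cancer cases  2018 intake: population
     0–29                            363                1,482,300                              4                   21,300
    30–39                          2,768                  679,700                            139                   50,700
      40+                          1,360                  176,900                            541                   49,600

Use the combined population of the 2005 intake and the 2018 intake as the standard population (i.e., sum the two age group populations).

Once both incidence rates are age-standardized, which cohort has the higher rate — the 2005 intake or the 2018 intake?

Age-specific rates per 100,000 for the 2005 intake: 24.49, 407.24, 768.80.
For the 2018 intake: 18.78, 274.16, 1090.73.
Combined standard total = 2,460,500; weights = 0.6111, 0.2969, 0.0921.
The 2005 intake: 0.6111×24.49 + 0.2969×407.24 + 0.0921×768.80 = 206.6250 per 100,000.
The 2018 intake: 0.6111×18.78 + 0.2969×274.16 + 0.0921×1090.73 = 193.2671 per 100,000.
The crude rates (192.01 vs 562.50) would put the 2018 intake higher, but that reflects its age composition; once standardized to a common age structure, the 2005 intake has the higher underlying rate.

2005 intake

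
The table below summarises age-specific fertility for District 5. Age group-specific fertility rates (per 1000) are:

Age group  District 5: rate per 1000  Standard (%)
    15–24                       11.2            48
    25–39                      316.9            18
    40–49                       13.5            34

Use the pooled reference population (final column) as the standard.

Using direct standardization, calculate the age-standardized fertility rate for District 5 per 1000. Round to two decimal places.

Standard weights: 0.48, 0.18, 0.34.
Standardized rate: 0.4800×11.2 + 0.1800×316.9 + 0.3400×13.5 = 67.0080 per 1000.

67.01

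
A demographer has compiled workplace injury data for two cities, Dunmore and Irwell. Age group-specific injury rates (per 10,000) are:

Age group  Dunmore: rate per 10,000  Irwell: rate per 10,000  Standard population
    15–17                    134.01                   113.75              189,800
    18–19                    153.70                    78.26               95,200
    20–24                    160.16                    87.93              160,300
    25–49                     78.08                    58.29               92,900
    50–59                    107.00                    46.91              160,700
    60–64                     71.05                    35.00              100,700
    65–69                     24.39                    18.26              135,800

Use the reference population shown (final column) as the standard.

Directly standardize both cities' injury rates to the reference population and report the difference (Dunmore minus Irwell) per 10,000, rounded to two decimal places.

Standard total = 935,400; weights = 0.2029, 0.1018, 0.1714, 0.0993, 0.1718, 0.1077, 0.1452.
Dunmore: 0.2029×134.01 + 0.1018×153.70 + 0.1714×160.16 + 0.0993×78.08 + 0.1718×107.00 + 0.1077×71.05 + 0.1452×24.39 = 107.6079 per 10,000.
Irwell: 0.2029×113.75 + 0.1018×78.26 + 0.1714×87.93 + 0.0993×58.29 + 0.1718×46.91 + 0.1077×35.00 + 0.1452×18.26 = 66.3813 per 10,000.
Difference = 107.6079 − 66.3813 = 41.2266.

41.23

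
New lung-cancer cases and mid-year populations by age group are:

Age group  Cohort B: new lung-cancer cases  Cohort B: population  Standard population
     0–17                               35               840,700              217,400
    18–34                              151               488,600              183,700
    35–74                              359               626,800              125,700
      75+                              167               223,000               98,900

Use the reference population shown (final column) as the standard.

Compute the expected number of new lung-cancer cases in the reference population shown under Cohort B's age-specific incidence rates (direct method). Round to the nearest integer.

Age-specific rates per 100,000 for Cohort B: 4.16, 30.90, 57.28, 74.89.
Expected new lung-cancer cases = Σ (standard pop × age-specific rate ÷ 100,000)
= 217,400×4.16/100,000 + 183,700×30.90/100,000 + 125,700×57.28/100,000 + 98,900×74.89/100,000
= 9.05 + 56.77 + 71.99 + 74.06 = 211.88.

212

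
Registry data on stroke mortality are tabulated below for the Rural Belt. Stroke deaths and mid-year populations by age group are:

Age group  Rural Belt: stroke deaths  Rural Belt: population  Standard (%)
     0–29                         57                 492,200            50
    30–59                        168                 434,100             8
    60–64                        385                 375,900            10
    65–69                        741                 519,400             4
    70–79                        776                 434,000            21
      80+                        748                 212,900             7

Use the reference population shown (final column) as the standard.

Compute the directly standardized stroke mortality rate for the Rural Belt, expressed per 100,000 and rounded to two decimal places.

Age-specific rates per 100,000 for the Rural Belt: 11.58, 38.70, 102.42, 142.66, 178.80, 351.34.
Standard weights: 0.50, 0.08, 0.10, 0.04, 0.21, 0.07.
Standardized rate: 0.5000×11.58 + 0.0800×38.70 + 0.1000×102.42 + 0.0400×142.66 + 0.2100×178.80 + 0.0700×351.34 = 86.9772 per 100,000.

86.98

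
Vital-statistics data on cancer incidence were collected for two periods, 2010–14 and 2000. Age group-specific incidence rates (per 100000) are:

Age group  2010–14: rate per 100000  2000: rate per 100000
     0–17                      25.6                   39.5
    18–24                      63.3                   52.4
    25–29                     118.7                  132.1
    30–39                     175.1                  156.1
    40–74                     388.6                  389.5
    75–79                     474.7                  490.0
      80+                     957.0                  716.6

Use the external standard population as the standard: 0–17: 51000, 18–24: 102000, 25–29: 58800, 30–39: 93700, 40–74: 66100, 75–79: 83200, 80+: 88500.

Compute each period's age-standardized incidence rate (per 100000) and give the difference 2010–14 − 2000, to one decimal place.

39.3

Standard total = 543300; weights = 0.0939, 0.1877, 0.1082, 0.1725, 0.1217, 0.1531, 0.1629.
2010–14: 0.0939×25.6 + 0.1877×63.3 + 0.1082×118.7 + 0.1725×175.1 + 0.1217×388.6 + 0.1531×474.7 + 0.1629×957.0 = 333.1946 per 100000.
2000: 0.0939×39.5 + 0.1877×52.4 + 0.1082×132.1 + 0.1725×156.1 + 0.1217×389.5 + 0.1531×490.0 + 0.1629×716.6 = 293.9194 per 100000.
Difference = 333.1946 − 293.9194 = 39.2752.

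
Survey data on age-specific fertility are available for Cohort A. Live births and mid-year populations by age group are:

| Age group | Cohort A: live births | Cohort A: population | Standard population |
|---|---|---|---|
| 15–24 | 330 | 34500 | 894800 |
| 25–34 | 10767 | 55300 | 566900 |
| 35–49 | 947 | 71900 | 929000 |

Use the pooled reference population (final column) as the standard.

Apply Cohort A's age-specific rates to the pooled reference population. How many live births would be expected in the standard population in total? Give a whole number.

Age-specific rates per 1000 for Cohort A: 9.565, 194.702, 13.171.
Expected live births = Σ (standard pop × age-specific rate ÷ 1000)
= 894800×9.565/1000 + 566900×194.702/1000 + 929000×13.171/1000
= 8558.96 + 110376.35 + 12235.92 = 131171.23.

131171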